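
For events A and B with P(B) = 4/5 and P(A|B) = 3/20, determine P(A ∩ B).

By definition, P(A|B) = P(A ∩ B) / P(B)
So P(A ∩ B) = P(A|B) × P(B)
= 3/20 × 4/5
= 3/25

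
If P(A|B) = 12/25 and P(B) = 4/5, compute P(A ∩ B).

By definition, P(A|B) = P(A ∩ B) / P(B)
So P(A ∩ B) = P(A|B) × P(B)
= 12/25 × 4/5
= 48/125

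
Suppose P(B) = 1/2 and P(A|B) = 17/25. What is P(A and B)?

By definition, P(A|B) = P(A ∩ B) / P(B)
So P(A ∩ B) = P(A|B) × P(B)
= 17/25 × 1/2
= 17/50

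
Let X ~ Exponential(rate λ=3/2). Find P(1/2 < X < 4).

P(1/2 < X < 4) = ∫_{1/2}^{4} f(x) dx
where f(x) = \frac{3 e^{- \frac{3 x}{2}}}{2}
= - \frac{1}{e^{6}} + e^{- \frac{3}{4}}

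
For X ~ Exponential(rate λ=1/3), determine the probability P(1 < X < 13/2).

P(1 < X < 13/2) = ∫_{1}^{13/2} f(x) dx
where f(x) = \frac{e^{- \frac{x}{3}}}{3}
= - \frac{1}{e^{\frac{13}{6}}} + e^{- \frac{1}{3}}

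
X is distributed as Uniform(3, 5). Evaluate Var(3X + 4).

For X ~ Uniform(3, 5):
Var(X) = \frac{1}{3}
Var(3X + 4) = (3)² × Var(X) = 9 × \frac{1}{3} = 3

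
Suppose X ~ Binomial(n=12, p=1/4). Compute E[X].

For X ~ Binomial(n=12, p=1/4), the expected value is:
E[X] = 3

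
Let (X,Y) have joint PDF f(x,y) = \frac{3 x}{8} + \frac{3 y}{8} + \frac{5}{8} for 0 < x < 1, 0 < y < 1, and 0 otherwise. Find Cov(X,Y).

E[XY] = ∫∫ xy × f(x,y) dx dy = \frac{9}{32}
E[X] = \frac{17}{32}
E[Y] = \frac{17}{32}
Cov(X,Y) = E[XY] - E[X]E[Y] = - \frac{1}{1024}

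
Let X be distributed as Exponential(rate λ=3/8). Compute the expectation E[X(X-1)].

E[X(X-1)] = E[X² - X] = E[X²] - E[X]
E[X] = \frac{8}{3}
E[X²] = Var(X) + (E[X])² = \frac{64}{9} + (\frac{8}{3})² = \frac{128}{9}
E[X(X-1)] = \frac{128}{9} - \frac{8}{3} = \frac{104}{9}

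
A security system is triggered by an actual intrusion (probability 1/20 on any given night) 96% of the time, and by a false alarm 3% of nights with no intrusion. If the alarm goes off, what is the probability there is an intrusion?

Let D = the rare event, + = positive/flagged.
P(D) = 1/20
P(+|D) = 96/100 = 24/25
P(+|D') = 3/100
P(+) = P(+|D)P(D) + P(+|D')P(D')
     = \frac{24}{25} × \frac{1}{20} + \frac{3}{100} × \frac{19}{20}
     = \frac{153}{2000}
P(D|+) = P(+|D)P(D)/P(+) = \frac{32}{51}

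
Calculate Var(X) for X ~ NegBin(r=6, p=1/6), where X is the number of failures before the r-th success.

For X ~ NegBin(r=6, p=1/6), where X is the number of failures before the r-th success:
Var(X) = 180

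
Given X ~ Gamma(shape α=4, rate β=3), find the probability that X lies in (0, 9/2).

P(0 < X < 9/2) = ∫_{0}^{9/2} f(x) dx
where f(x) = \frac{27 x^{3} e^{- 3 x}}{2}
= 1 - \frac{8251}{16 e^{\frac{27}{2}}}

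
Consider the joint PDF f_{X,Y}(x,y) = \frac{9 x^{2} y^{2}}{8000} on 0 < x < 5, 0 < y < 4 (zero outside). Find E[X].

f_X(x) = ∫_0^4 \frac{9 x^{2} y^{2}}{8000} dy = \frac{3 x^{2}}{125}
E[X] = ∫_0^5 x × (\frac{3 x^{2}}{125}) dx = \frac{15}{4}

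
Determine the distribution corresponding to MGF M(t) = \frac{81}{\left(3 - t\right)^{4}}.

The MGF M(t) = \frac{81}{\left(3 - t\right)^{4}} is the standard form for the Gamma distribution.
Comparing with the known MGF formula identifies: Gamma(shape α=4, rate β=3)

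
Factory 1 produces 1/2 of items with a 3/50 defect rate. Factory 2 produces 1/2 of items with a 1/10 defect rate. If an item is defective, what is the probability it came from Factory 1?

Using Bayes' theorem:
P(F1) = 1/2, P(D|F1) = 3/50
P(F2) = 1/2, P(D|F2) = 1/10
P(D) = P(D|F1)P(F1) + P(D|F2)P(F2)
     = \frac{2}{25}
P(F1|D) = P(D|F1)P(F1) / P(D)
= \frac{3}{8}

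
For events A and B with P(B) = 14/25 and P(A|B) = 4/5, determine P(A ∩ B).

By definition, P(A|B) = P(A ∩ B) / P(B)
So P(A ∩ B) = P(A|B) × P(B)
= 4/5 × 14/25
= 56/125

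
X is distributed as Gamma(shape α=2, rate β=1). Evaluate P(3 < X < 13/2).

P(3 < X < 13/2) = ∫_{3}^{13/2} f(x) dx
where f(x) = x e^{- x}
= - \frac{15}{2 e^{\frac{13}{2}}} + \frac{4}{e^{3}}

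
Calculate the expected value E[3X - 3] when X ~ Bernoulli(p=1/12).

For X ~ Bernoulli(p=1/12):
E[X] = \frac{1}{12}
E[3X - 3] = 3 × E[X] - 3 = - \frac{11}{4}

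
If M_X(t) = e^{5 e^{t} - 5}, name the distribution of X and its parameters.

The MGF M(t) = e^{5 e^{t} - 5} is the standard form for the Poisson distribution.
Comparing with the known MGF formula identifies: Poisson(λ=5)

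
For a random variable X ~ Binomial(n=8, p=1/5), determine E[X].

For X ~ Binomial(n=8, p=1/5), the expected value is:
E[X] = \frac{8}{5}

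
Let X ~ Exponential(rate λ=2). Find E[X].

For X ~ Exponential(rate λ=2), the expected value is:
E[X] = \frac{1}{2}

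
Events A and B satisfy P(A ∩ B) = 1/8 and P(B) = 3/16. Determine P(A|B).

P(A|B) = P(A ∩ B) / P(B)
= (1/8) / (3/16)
= 2/3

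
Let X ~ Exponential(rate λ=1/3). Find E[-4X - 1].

For X ~ Exponential(rate λ=1/3):
E[X] = 3
E[-4X - 1] = -4 × E[X] - 1 = -13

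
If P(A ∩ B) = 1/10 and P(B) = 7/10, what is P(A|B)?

P(A|B) = P(A ∩ B) / P(B)
= (1/10) / (7/10)
= 1/7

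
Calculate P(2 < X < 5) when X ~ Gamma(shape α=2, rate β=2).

P(2 < X < 5) = ∫_{2}^{5} f(x) dx
where f(x) = 4 x e^{- 2 x}
= \frac{-11 + 5 e^{6}}{e^{10}}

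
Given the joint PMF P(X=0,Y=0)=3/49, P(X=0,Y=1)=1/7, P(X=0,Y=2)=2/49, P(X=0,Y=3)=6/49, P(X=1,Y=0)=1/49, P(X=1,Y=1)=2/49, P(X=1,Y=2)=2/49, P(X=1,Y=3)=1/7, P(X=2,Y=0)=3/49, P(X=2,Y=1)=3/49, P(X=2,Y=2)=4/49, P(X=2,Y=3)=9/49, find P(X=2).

P(X=2) = P(X=2,Y=0) + P(X=2,Y=1) + P(X=2,Y=2) + P(X=2,Y=3)
= 3/49 + 3/49 + 4/49 + 9/49
= 19/49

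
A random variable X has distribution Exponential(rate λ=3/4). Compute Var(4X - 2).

For X ~ Exponential(rate λ=3/4):
Var(X) = \frac{16}{9}
Var(4X - 2) = (4)² × Var(X) = 16 × \frac{16}{9} = \frac{256}{9}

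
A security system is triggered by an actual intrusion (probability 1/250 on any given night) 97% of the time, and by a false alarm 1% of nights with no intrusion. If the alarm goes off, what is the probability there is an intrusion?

Let D = the rare event, + = positive/flagged.
P(D) = 1/250
P(+|D) = 97/100
P(+|D') = 1/100
P(+) = P(+|D)P(D) + P(+|D')P(D')
     = \frac{97}{100} × \frac{1}{250} + \frac{1}{100} × \frac{249}{250}
     = \frac{173}{12500}
P(D|+) = P(+|D)P(D)/P(+) = \frac{97}{346}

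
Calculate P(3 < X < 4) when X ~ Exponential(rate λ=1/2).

P(3 < X < 4) = ∫_{3}^{4} f(x) dx
where f(x) = \frac{e^{- \frac{x}{2}}}{2}
= - \frac{1}{e^{2}} + e^{- \frac{3}{2}}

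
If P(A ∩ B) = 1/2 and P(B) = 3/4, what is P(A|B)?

P(A|B) = P(A ∩ B) / P(B)
= (1/2) / (3/4)
= 2/3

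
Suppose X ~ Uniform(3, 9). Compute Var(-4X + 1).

For X ~ Uniform(3, 9):
Var(X) = 3
Var(-4X + 1) = (-4)² × Var(X) = 16 × 3 = 48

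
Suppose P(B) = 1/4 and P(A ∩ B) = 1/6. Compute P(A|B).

P(A|B) = P(A ∩ B) / P(B)
= (1/6) / (1/4)
= 2/3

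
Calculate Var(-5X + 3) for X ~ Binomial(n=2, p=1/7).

For X ~ Binomial(n=2, p=1/7):
Var(X) = \frac{12}{49}
Var(-5X + 3) = (-5)² × Var(X) = 25 × \frac{12}{49} = \frac{300}{49}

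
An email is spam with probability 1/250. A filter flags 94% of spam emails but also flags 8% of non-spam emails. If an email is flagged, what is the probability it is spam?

Let D = the rare event, + = positive/flagged.
P(D) = 1/250
P(+|D) = 94/100 = 47/50
P(+|D') = 8/100 = 2/25
P(+) = P(+|D)P(D) + P(+|D')P(D')
     = \frac{47}{50} × \frac{1}{250} + \frac{2}{25} × \frac{249}{250}
     = \frac{1043}{12500}
P(D|+) = P(+|D)P(D)/P(+) = \frac{47}{1043}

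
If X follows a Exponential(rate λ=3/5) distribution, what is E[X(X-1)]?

E[X(X-1)] = E[X² - X] = E[X²] - E[X]
E[X] = \frac{5}{3}
E[X²] = Var(X) + (E[X])² = \frac{25}{9} + (\frac{5}{3})² = \frac{50}{9}
E[X(X-1)] = \frac{50}{9} - \frac{5}{3} = \frac{35}{9}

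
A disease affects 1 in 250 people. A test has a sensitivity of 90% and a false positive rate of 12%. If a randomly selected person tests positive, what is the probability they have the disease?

Let D = the rare event, + = positive/flagged.
P(D) = 1/250
P(+|D) = 90/100 = 9/10
P(+|D') = 12/100 = 3/25
P(+) = P(+|D)P(D) + P(+|D')P(D')
     = \frac{9}{10} × \frac{1}{250} + \frac{3}{25} × \frac{249}{250}
     = \frac{1539}{12500}
P(D|+) = P(+|D)P(D)/P(+) = \frac{5}{171}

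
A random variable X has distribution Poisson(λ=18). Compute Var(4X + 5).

For X ~ Poisson(λ=18):
Var(X) = 18
Var(4X + 5) = (4)² × Var(X) = 16 × 18 = 288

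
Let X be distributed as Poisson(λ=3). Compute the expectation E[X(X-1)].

E[X(X-1)] = E[X² - X] = E[X²] - E[X]
E[X] = 3
E[X²] = Var(X) + (E[X])² = 3 + (3)² = 12
E[X(X-1)] = 12 - 3 = 9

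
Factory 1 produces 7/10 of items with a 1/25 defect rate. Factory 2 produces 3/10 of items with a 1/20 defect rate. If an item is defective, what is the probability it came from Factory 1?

Using Bayes' theorem:
P(F1) = 7/10, P(D|F1) = 1/25
P(F2) = 3/10, P(D|F2) = 1/20
P(D) = P(D|F1)P(F1) + P(D|F2)P(F2)
     = \frac{43}{1000}
P(F1|D) = P(D|F1)P(F1) / P(D)
= \frac{28}{43}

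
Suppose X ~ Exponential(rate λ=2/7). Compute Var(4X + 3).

For X ~ Exponential(rate λ=2/7):
Var(X) = \frac{49}{4}
Var(4X + 3) = (4)² × Var(X) = 16 × \frac{49}{4} = 196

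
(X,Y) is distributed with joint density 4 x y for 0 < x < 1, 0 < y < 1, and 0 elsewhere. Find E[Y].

E[Y] = ∫_0^1 ∫_0^1 y × f(x,y) dx dy
= \frac{2}{3}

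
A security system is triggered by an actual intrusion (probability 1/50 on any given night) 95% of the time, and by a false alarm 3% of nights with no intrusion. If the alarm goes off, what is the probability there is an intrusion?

Let D = the rare event, + = positive/flagged.
P(D) = 1/50
P(+|D) = 95/100 = 19/20
P(+|D') = 3/100
P(+) = P(+|D)P(D) + P(+|D')P(D')
     = \frac{19}{20} × \frac{1}{50} + \frac{3}{100} × \frac{49}{50}
     = \frac{121}{2500}
P(D|+) = P(+|D)P(D)/P(+) = \frac{95}{242}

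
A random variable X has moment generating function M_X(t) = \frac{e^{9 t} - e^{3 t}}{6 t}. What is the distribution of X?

The MGF M(t) = \frac{e^{9 t} - e^{3 t}}{6 t} is the standard form for the Uniform distribution.
Comparing with the known MGF formula identifies: Uniform(3, 9)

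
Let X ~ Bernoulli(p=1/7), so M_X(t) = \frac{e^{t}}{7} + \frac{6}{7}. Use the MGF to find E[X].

To find E[X], compute M^(1)(0):
M^(1)(t) = \frac{e^{t}}{7}
M^(1)(0) = \frac{1}{7}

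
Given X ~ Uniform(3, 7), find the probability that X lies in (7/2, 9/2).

P(7/2 < X < 9/2) = ∫_{7/2}^{9/2} f(x) dx
where f(x) = \frac{1}{4}
= \frac{1}{4}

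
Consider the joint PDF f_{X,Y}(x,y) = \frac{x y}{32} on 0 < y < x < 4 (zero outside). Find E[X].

f_X(x) = ∫_0^x \frac{x y}{32} dy = \frac{x^{3}}{64}
E[X] = ∫_0^4 x × (\frac{x^{3}}{64}) dx = \frac{16}{5}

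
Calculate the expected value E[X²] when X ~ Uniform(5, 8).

Using the identity E[X²] = Var(X) + (E[X])²:
E[X] = \frac{13}{2}
Var(X) = \frac{3}{4}
E[X²] = \frac{3}{4} + (\frac{13}{2})²
= 43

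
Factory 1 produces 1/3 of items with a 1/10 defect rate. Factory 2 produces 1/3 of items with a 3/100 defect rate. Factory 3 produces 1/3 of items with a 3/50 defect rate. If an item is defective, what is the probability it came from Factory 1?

Using Bayes' theorem:
P(F1) = 1/3, P(D|F1) = 1/10
P(F2) = 1/3, P(D|F2) = 3/100
P(F3) = 1/3, P(D|F3) = 3/50
P(D) = P(D|F1)P(F1) + P(D|F2)P(F2) + P(D|F3)P(F3)
     = \frac{19}{300}
P(F1|D) = P(D|F1)P(F1) / P(D)
= \frac{10}{19}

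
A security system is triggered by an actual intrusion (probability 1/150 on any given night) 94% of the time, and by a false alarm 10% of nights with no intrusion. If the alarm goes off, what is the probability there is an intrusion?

Let D = the rare event, + = positive/flagged.
P(D) = 1/150
P(+|D) = 94/100 = 47/50
P(+|D') = 10/100 = 1/10
P(+) = P(+|D)P(D) + P(+|D')P(D')
     = \frac{47}{50} × \frac{1}{150} + \frac{1}{10} × \frac{149}{150}
     = \frac{66}{625}
P(D|+) = P(+|D)P(D)/P(+) = \frac{47}{792}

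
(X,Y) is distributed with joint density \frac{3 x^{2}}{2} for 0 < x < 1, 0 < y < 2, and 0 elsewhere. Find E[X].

f_X(x) = ∫_0^2 \frac{3 x^{2}}{2} dy = 3 x^{2}
E[X] = ∫_0^1 x × (3 x^{2}) dx = \frac{3}{4}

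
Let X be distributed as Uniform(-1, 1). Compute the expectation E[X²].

Using the identity E[X²] = Var(X) + (E[X])²:
E[X] = 0
Var(X) = \frac{1}{3}
E[X²] = \frac{1}{3} + (0)²
= \frac{1}{3}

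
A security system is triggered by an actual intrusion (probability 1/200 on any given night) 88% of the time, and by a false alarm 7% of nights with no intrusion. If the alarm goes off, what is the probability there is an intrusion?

Let D = the rare event, + = positive/flagged.
P(D) = 1/200
P(+|D) = 88/100 = 22/25
P(+|D') = 7/100
P(+) = P(+|D)P(D) + P(+|D')P(D')
     = \frac{22}{25} × \frac{1}{200} + \frac{7}{100} × \frac{199}{200}
     = \frac{1481}{20000}
P(D|+) = P(+|D)P(D)/P(+) = \frac{88}{1481}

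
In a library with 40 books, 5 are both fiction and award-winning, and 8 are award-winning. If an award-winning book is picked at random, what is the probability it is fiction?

P(A ∩ B) = 5/40 = 1/8
P(B) = 8/40 = 1/5
P(A|B) = P(A ∩ B) / P(B) = (1/8) / (1/5) = 5/8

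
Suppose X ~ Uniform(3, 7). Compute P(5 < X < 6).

P(5 < X < 6) = ∫_{5}^{6} f(x) dx
where f(x) = \frac{1}{4}
= \frac{1}{4}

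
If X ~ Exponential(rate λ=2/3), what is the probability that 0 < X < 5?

P(0 < X < 5) = ∫_{0}^{5} f(x) dx
where f(x) = \frac{2 e^{- \frac{2 x}{3}}}{3}
= 1 - e^{- \frac{10}{3}}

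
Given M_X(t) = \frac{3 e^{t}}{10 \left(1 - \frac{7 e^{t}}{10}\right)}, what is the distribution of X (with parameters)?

The MGF M(t) = \frac{3 e^{t}}{10 \left(1 - \frac{7 e^{t}}{10}\right)} is the standard form for the Geometric distribution.
Comparing with the known MGF formula identifies: Geometric(p=3/10), X = trial number of first success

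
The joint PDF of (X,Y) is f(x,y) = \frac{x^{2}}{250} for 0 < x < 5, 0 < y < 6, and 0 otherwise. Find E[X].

f_X(x) = ∫_0^6 \frac{x^{2}}{250} dy = \frac{3 x^{2}}{125}
E[X] = ∫_0^5 x × (\frac{3 x^{2}}{125}) dx = \frac{15}{4}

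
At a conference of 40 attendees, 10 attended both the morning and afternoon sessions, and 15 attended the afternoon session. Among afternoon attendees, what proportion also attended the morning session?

P(A ∩ B) = 10/40 = 1/4
P(B) = 15/40 = 3/8
P(A|B) = P(A ∩ B) / P(B) = (1/4) / (3/8) = 2/3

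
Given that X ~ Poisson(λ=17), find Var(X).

For X ~ Poisson(λ=17):
Var(X) = 17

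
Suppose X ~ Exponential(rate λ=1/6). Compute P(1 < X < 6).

P(1 < X < 6) = ∫_{1}^{6} f(x) dx
where f(x) = \frac{e^{- \frac{x}{6}}}{6}
= - \frac{1}{e} + e^{- \frac{1}{6}}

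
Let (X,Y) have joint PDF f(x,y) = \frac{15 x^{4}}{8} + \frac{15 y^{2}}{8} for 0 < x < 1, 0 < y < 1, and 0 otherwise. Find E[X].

E[X] = ∫_0^1 ∫_0^1 x × f(x,y) dy dx
= ∫_0^1 ∫_0^1 x × (\frac{15 x^{4}}{8} + \frac{15 y^{2}}{8}) dy dx
= \frac{5}{8}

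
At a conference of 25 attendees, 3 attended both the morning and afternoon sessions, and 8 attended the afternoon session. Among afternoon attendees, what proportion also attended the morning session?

P(A ∩ B) = 3/25
P(B) = 8/25
P(A|B) = P(A ∩ B) / P(B) = (3/25) / (8/25) = 3/8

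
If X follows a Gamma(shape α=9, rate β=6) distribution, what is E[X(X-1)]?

E[X(X-1)] = E[X² - X] = E[X²] - E[X]
E[X] = \frac{3}{2}
E[X²] = Var(X) + (E[X])² = \frac{1}{4} + (\frac{3}{2})² = \frac{5}{2}
E[X(X-1)] = \frac{5}{2} - \frac{3}{2} = 1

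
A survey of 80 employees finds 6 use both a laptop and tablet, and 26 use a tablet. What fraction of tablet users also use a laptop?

P(A ∩ B) = 6/80 = 3/40
P(B) = 26/80 = 13/40
P(A|B) = P(A ∩ B) / P(B) = (3/40) / (13/40) = 3/13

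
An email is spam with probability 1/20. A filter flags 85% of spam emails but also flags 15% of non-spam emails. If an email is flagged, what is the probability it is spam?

Let D = the rare event, + = positive/flagged.
P(D) = 1/20
P(+|D) = 85/100 = 17/20
P(+|D') = 15/100 = 3/20
P(+) = P(+|D)P(D) + P(+|D')P(D')
     = \frac{17}{20} × \frac{1}{20} + \frac{3}{20} × \frac{19}{20}
     = \frac{37}{200}
P(D|+) = P(+|D)P(D)/P(+) = \frac{17}{74}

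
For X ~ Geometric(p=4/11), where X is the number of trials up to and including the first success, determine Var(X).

For X ~ Geometric(p=4/11), where X is the number of trials up to and including the first success:
Var(X) = \frac{77}{16}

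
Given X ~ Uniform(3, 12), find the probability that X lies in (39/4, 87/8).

P(39/4 < X < 87/8) = ∫_{39/4}^{87/8} f(x) dx
where f(x) = \frac{1}{9}
= \frac{1}{8}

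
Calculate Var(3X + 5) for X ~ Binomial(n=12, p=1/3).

For X ~ Binomial(n=12, p=1/3):
Var(X) = \frac{8}{3}
Var(3X + 5) = (3)² × Var(X) = 9 × \frac{8}{3} = 24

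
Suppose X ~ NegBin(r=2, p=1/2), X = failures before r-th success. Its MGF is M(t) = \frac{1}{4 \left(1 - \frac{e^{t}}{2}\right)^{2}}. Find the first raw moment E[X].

To find E[X], compute M^(1)(0):
M^(1)(t) = \frac{e^{t}}{4 \left(1 - \frac{e^{t}}{2}\right)^{3}}
M^(1)(0) = 2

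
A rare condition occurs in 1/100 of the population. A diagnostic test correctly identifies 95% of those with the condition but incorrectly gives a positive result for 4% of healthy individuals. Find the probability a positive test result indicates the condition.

Let D = the rare event, + = positive/flagged.
P(D) = 1/100
P(+|D) = 95/100 = 19/20
P(+|D') = 4/100 = 1/25
P(+) = P(+|D)P(D) + P(+|D')P(D')
     = \frac{19}{20} × \frac{1}{100} + \frac{1}{25} × \frac{99}{100}
     = \frac{491}{10000}
P(D|+) = P(+|D)P(D)/P(+) = \frac{95}{491}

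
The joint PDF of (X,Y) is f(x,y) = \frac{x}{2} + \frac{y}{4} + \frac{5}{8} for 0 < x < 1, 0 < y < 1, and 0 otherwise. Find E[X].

E[X] = ∫_0^1 ∫_0^1 x × f(x,y) dy dx
= ∫_0^1 ∫_0^1 x × (\frac{x}{2} + \frac{y}{4} + \frac{5}{8}) dy dx
= \frac{13}{24}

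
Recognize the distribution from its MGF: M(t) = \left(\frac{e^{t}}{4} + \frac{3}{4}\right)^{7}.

The MGF M(t) = \left(\frac{e^{t}}{4} + \frac{3}{4}\right)^{7} is the standard form for the Binomial distribution.
Comparing with the known MGF formula identifies: Binomial(n=7, p=1/4)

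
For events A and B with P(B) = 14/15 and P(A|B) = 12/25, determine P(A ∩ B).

By definition, P(A|B) = P(A ∩ B) / P(B)
So P(A ∩ B) = P(A|B) × P(B)
= 12/25 × 14/15
= 56/125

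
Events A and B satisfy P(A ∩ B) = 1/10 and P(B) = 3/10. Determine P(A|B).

P(A|B) = P(A ∩ B) / P(B)
= (1/10) / (3/10)
= 1/3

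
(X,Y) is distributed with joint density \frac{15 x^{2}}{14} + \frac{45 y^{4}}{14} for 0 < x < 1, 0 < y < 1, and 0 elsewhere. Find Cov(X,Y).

E[XY] = ∫∫ xy × f(x,y) dx dy = \frac{45}{112}
E[X] = \frac{33}{56}
E[Y] = \frac{5}{7}
Cov(X,Y) = E[XY] - E[X]E[Y] = - \frac{15}{784}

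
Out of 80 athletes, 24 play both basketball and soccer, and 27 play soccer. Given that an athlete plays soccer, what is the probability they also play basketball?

P(A ∩ B) = 24/80 = 3/10
P(B) = 27/80
P(A|B) = P(A ∩ B) / P(B) = (3/10) / (27/80) = 8/9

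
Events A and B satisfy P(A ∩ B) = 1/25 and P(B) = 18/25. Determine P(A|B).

P(A|B) = P(A ∩ B) / P(B)
= (1/25) / (18/25)
= 1/18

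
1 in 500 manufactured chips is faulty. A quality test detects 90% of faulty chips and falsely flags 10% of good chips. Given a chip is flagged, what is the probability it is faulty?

Let D = the rare event, + = positive/flagged.
P(D) = 1/500
P(+|D) = 90/100 = 9/10
P(+|D') = 10/100 = 1/10
P(+) = P(+|D)P(D) + P(+|D')P(D')
     = \frac{9}{10} × \frac{1}{500} + \frac{1}{10} × \frac{499}{500}
     = \frac{127}{1250}
P(D|+) = P(+|D)P(D)/P(+) = \frac{9}{508}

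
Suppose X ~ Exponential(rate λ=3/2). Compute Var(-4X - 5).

For X ~ Exponential(rate λ=3/2):
Var(X) = \frac{4}{9}
Var(-4X - 5) = (-4)² × Var(X) = 16 × \frac{4}{9} = \frac{64}{9}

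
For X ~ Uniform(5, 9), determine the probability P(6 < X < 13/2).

P(6 < X < 13/2) = ∫_{6}^{13/2} f(x) dx
where f(x) = \frac{1}{4}
= \frac{1}{8}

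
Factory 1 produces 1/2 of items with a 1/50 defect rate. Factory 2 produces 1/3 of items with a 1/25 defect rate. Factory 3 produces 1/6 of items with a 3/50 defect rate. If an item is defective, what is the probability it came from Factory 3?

Using Bayes' theorem:
P(F1) = 1/2, P(D|F1) = 1/50
P(F2) = 1/3, P(D|F2) = 1/25
P(F3) = 1/6, P(D|F3) = 3/50
P(D) = P(D|F1)P(F1) + P(D|F2)P(F2) + P(D|F3)P(F3)
     = \frac{1}{30}
P(F3|D) = P(D|F3)P(F3) / P(D)
= \frac{3}{10}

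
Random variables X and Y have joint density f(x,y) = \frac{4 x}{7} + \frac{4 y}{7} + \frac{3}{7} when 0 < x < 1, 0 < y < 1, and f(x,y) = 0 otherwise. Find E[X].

E[X] = ∫_0^1 ∫_0^1 x × f(x,y) dy dx
= ∫_0^1 ∫_0^1 x × (\frac{4 x}{7} + \frac{4 y}{7} + \frac{3}{7}) dy dx
= \frac{23}{42}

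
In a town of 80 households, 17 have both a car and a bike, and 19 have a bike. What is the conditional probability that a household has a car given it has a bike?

P(A ∩ B) = 17/80
P(B) = 19/80
P(A|B) = P(A ∩ B) / P(B) = (17/80) / (19/80) = 17/19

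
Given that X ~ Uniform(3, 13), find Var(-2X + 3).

For X ~ Uniform(3, 13):
Var(X) = \frac{25}{3}
Var(-2X + 3) = (-2)² × Var(X) = 4 × \frac{25}{3} = \frac{100}{3}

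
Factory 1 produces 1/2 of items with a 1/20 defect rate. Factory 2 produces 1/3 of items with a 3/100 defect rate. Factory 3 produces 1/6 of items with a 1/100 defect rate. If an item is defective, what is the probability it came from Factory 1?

Using Bayes' theorem:
P(F1) = 1/2, P(D|F1) = 1/20
P(F2) = 1/3, P(D|F2) = 3/100
P(F3) = 1/6, P(D|F3) = 1/100
P(D) = P(D|F1)P(F1) + P(D|F2)P(F2) + P(D|F3)P(F3)
     = \frac{11}{300}
P(F1|D) = P(D|F1)P(F1) / P(D)
= \frac{15}{22}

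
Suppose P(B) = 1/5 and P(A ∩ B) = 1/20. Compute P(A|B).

P(A|B) = P(A ∩ B) / P(B)
= (1/20) / (1/5)
= 1/4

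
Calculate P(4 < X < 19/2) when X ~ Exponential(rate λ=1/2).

P(4 < X < 19/2) = ∫_{4}^{19/2} f(x) dx
where f(x) = \frac{e^{- \frac{x}{2}}}{2}
= - \frac{1}{e^{\frac{19}{4}}} + e^{-2}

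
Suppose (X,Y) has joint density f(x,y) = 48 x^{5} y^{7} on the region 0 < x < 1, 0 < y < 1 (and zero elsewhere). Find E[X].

E[X] = ∫_0^1 ∫_0^1 x × f(x,y) dy dx
= ∫_0^1 ∫_0^1 x × (48 x^{5} y^{7}) dy dx
= \frac{6}{7}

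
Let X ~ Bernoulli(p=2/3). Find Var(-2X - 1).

For X ~ Bernoulli(p=2/3):
Var(X) = \frac{2}{9}
Var(-2X - 1) = (-2)² × Var(X) = 4 × \frac{2}{9} = \frac{8}{9}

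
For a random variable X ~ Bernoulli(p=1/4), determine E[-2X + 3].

For X ~ Bernoulli(p=1/4):
E[X] = \frac{1}{4}
E[-2X + 3] = -2 × E[X] + 3 = \frac{5}{2}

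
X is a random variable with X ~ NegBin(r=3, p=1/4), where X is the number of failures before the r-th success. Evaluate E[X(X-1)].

E[X(X-1)] = E[X² - X] = E[X²] - E[X]
E[X] = 9
E[X²] = Var(X) + (E[X])² = 36 + (9)² = 117
E[X(X-1)] = 117 - 9 = 108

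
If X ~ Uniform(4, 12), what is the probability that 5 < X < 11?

P(5 < X < 11) = ∫_{5}^{11} f(x) dx
where f(x) = \frac{1}{8}
= \frac{3}{4}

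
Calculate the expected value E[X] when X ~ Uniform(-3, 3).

For X ~ Uniform(-3, 3), the expected value is:
E[X] = 0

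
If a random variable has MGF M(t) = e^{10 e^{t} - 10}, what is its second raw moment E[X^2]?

To find E[X^2], compute M^(2)(0):
M^(1)(t) = 10 e^{t} e^{10 e^{t} - 10}
M^(2)(t) = 100 e^{2 t} e^{10 e^{t} - 10} + 10 e^{t} e^{10 e^{t} - 10}
M^(2)(0) = 110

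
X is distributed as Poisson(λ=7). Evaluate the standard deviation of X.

For X ~ Poisson(λ=7):
Var(X) = 7
SD(X) = √(Var(X)) = √(7) = \sqrt{7}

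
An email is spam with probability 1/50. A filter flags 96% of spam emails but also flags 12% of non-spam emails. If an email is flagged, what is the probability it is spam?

Let D = the rare event, + = positive/flagged.
P(D) = 1/50
P(+|D) = 96/100 = 24/25
P(+|D') = 12/100 = 3/25
P(+) = P(+|D)P(D) + P(+|D')P(D')
     = \frac{24}{25} × \frac{1}{50} + \frac{3}{25} × \frac{49}{50}
     = \frac{171}{1250}
P(D|+) = P(+|D)P(D)/P(+) = \frac{8}{57}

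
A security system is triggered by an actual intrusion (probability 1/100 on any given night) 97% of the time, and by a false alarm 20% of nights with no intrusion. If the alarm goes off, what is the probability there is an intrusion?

Let D = the rare event, + = positive/flagged.
P(D) = 1/100
P(+|D) = 97/100
P(+|D') = 20/100 = 1/5
P(+) = P(+|D)P(D) + P(+|D')P(D')
     = \frac{97}{100} × \frac{1}{100} + \frac{1}{5} × \frac{99}{100}
     = \frac{2077}{10000}
P(D|+) = P(+|D)P(D)/P(+) = \frac{97}{2077}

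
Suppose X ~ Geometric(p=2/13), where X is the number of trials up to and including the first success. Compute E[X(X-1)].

E[X(X-1)] = E[X² - X] = E[X²] - E[X]
E[X] = \frac{13}{2}
E[X²] = Var(X) + (E[X])² = \frac{143}{4} + (\frac{13}{2})² = 78
E[X(X-1)] = 78 - \frac{13}{2} = \frac{143}{2}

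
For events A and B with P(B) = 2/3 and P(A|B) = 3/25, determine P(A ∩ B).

By definition, P(A|B) = P(A ∩ B) / P(B)
So P(A ∩ B) = P(A|B) × P(B)
= 3/25 × 2/3
= 2/25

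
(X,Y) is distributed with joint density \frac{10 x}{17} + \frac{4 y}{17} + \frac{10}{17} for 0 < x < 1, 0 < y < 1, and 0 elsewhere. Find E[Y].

E[Y] = ∫_0^1 ∫_0^1 y × f(x,y) dx dy
= \frac{53}{102}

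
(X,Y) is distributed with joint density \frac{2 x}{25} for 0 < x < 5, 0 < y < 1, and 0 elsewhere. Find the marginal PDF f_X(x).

f_X(x) = ∫_0^1 f(x,y) dy
= ∫_0^1 \frac{2 x}{25} dy
= \frac{2 x}{25} for 0 < x < 5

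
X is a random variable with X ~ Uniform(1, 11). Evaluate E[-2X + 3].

For X ~ Uniform(1, 11):
E[X] = 6
E[-2X + 3] = -2 × E[X] + 3 = -9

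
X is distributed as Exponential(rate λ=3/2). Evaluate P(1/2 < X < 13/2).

P(1/2 < X < 13/2) = ∫_{1/2}^{13/2} f(x) dx
where f(x) = \frac{3 e^{- \frac{3 x}{2}}}{2}
= - \frac{1 - e^{9}}{e^{\frac{39}{4}}}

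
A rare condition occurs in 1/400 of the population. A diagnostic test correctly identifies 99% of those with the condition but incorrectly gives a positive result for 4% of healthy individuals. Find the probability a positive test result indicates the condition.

Let D = the rare event, + = positive/flagged.
P(D) = 1/400
P(+|D) = 99/100
P(+|D') = 4/100 = 1/25
P(+) = P(+|D)P(D) + P(+|D')P(D')
     = \frac{99}{100} × \frac{1}{400} + \frac{1}{25} × \frac{399}{400}
     = \frac{339}{8000}
P(D|+) = P(+|D)P(D)/P(+) = \frac{33}{565}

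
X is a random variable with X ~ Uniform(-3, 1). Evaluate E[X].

For X ~ Uniform(-3, 1), the expected value is:
E[X] = -1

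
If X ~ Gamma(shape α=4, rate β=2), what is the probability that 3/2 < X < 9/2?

P(3/2 < X < 9/2) = ∫_{3/2}^{9/2} f(x) dx
where f(x) = \frac{8 x^{3} e^{- 2 x}}{3}
= \frac{-172 + 13 e^{6}}{e^{9}}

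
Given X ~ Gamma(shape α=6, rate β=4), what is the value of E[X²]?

Using the identity E[X²] = Var(X) + (E[X])²:
E[X] = \frac{3}{2}
Var(X) = \frac{3}{8}
E[X²] = \frac{3}{8} + (\frac{3}{2})²
= \frac{21}{8}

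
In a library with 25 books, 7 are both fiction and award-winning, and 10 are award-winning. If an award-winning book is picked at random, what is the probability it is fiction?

P(A ∩ B) = 7/25
P(B) = 10/25 = 2/5
P(A|B) = P(A ∩ B) / P(B) = (7/25) / (2/5) = 7/10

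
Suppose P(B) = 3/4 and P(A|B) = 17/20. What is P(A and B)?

By definition, P(A|B) = P(A ∩ B) / P(B)
So P(A ∩ B) = P(A|B) × P(B)
= 17/20 × 3/4
= 51/80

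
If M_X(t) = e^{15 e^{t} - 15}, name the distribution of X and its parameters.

The MGF M(t) = e^{15 e^{t} - 15} is the standard form for the Poisson distribution.
Comparing with the known MGF formula identifies: Poisson(λ=15)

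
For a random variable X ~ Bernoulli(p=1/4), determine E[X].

For X ~ Bernoulli(p=1/4), the expected value is:
E[X] = \frac{1}{4}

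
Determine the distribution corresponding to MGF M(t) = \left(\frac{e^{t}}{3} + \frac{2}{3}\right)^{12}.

The MGF M(t) = \left(\frac{e^{t}}{3} + \frac{2}{3}\right)^{12} is the standard form for the Binomial distribution.
Comparing with the known MGF formula identifies: Binomial(n=12, p=1/3)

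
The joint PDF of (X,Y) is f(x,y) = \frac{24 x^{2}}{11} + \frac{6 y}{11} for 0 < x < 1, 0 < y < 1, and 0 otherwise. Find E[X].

E[X] = ∫_0^1 ∫_0^1 x × f(x,y) dy dx
= ∫_0^1 ∫_0^1 x × (\frac{24 x^{2}}{11} + \frac{6 y}{11}) dy dx
= \frac{15}{22}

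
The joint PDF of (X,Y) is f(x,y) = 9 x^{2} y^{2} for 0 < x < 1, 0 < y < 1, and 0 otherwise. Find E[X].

E[X] = ∫_0^1 ∫_0^1 x × f(x,y) dy dx
= ∫_0^1 ∫_0^1 x × (9 x^{2} y^{2}) dy dx
= \frac{3}{4}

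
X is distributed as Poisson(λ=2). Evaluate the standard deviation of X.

For X ~ Poisson(λ=2):
Var(X) = 2
SD(X) = √(Var(X)) = √(2) = \sqrt{2}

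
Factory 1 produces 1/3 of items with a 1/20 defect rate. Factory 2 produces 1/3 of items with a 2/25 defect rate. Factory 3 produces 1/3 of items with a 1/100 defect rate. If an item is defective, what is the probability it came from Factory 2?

Using Bayes' theorem:
P(F1) = 1/3, P(D|F1) = 1/20
P(F2) = 1/3, P(D|F2) = 2/25
P(F3) = 1/3, P(D|F3) = 1/100
P(D) = P(D|F1)P(F1) + P(D|F2)P(F2) + P(D|F3)P(F3)
     = \frac{7}{150}
P(F2|D) = P(D|F2)P(F2) / P(D)
= \frac{4}{7}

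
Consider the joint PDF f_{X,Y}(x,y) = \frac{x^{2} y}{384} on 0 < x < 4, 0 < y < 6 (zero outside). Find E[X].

f_X(x) = ∫_0^6 \frac{x^{2} y}{384} dy = \frac{3 x^{2}}{64}
E[X] = ∫_0^4 x × (\frac{3 x^{2}}{64}) dx = 3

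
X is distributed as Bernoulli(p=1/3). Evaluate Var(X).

For X ~ Bernoulli(p=1/3):
Var(X) = \frac{2}{9}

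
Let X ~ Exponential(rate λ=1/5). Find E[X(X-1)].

E[X(X-1)] = E[X² - X] = E[X²] - E[X]
E[X] = 5
E[X²] = Var(X) + (E[X])² = 25 + (5)² = 50
E[X(X-1)] = 50 - 5 = 45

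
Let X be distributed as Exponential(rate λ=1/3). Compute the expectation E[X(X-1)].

E[X(X-1)] = E[X² - X] = E[X²] - E[X]
E[X] = 3
E[X²] = Var(X) + (E[X])² = 9 + (3)² = 18
E[X(X-1)] = 18 - 3 = 15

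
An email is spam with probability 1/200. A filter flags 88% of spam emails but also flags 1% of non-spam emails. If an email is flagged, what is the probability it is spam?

Let D = the rare event, + = positive/flagged.
P(D) = 1/200
P(+|D) = 88/100 = 22/25
P(+|D') = 1/100
P(+) = P(+|D)P(D) + P(+|D')P(D')
     = \frac{22}{25} × \frac{1}{200} + \frac{1}{100} × \frac{199}{200}
     = \frac{287}{20000}
P(D|+) = P(+|D)P(D)/P(+) = \frac{88}{287}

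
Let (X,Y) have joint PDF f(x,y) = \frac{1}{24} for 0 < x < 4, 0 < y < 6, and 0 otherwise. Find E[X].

f_X(x) = ∫_0^6 \frac{1}{24} dy = \frac{1}{4}
E[X] = ∫_0^4 x × (\frac{1}{4}) dx = 2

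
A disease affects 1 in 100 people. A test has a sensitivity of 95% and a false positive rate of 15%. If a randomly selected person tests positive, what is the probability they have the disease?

Let D = the rare event, + = positive/flagged.
P(D) = 1/100
P(+|D) = 95/100 = 19/20
P(+|D') = 15/100 = 3/20
P(+) = P(+|D)P(D) + P(+|D')P(D')
     = \frac{19}{20} × \frac{1}{100} + \frac{3}{20} × \frac{99}{100}
     = \frac{79}{500}
P(D|+) = P(+|D)P(D)/P(+) = \frac{19}{316}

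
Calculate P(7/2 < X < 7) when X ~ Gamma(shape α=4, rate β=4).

P(7/2 < X < 7) = ∫_{7/2}^{7} f(x) dx
where f(x) = \frac{128 x^{3} e^{- 4 x}}{3}
= \frac{-12239 + 1711 e^{14}}{3 e^{28}}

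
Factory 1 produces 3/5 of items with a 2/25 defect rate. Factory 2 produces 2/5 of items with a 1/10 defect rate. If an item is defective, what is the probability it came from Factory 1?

Using Bayes' theorem:
P(F1) = 3/5, P(D|F1) = 2/25
P(F2) = 2/5, P(D|F2) = 1/10
P(D) = P(D|F1)P(F1) + P(D|F2)P(F2)
     = \frac{11}{125}
P(F1|D) = P(D|F1)P(F1) / P(D)
= \frac{6}{11}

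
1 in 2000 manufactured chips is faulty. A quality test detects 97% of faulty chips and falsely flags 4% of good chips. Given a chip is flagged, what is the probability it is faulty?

Let D = the rare event, + = positive/flagged.
P(D) = 1/2000
P(+|D) = 97/100
P(+|D') = 4/100 = 1/25
P(+) = P(+|D)P(D) + P(+|D')P(D')
     = \frac{97}{100} × \frac{1}{2000} + \frac{1}{25} × \frac{1999}{2000}
     = \frac{8093}{200000}
P(D|+) = P(+|D)P(D)/P(+) = \frac{97}{8093}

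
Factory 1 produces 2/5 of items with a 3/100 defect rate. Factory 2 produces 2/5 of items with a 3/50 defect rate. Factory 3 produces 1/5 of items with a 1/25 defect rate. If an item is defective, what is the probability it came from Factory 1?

Using Bayes' theorem:
P(F1) = 2/5, P(D|F1) = 3/100
P(F2) = 2/5, P(D|F2) = 3/50
P(F3) = 1/5, P(D|F3) = 1/25
P(D) = P(D|F1)P(F1) + P(D|F2)P(F2) + P(D|F3)P(F3)
     = \frac{11}{250}
P(F1|D) = P(D|F1)P(F1) / P(D)
= \frac{3}{11}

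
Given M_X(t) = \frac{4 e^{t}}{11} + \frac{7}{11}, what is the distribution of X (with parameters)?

The MGF M(t) = \frac{4 e^{t}}{11} + \frac{7}{11} is the standard form for the Bernoulli distribution.
Comparing with the known MGF formula identifies: Bernoulli(p=4/11)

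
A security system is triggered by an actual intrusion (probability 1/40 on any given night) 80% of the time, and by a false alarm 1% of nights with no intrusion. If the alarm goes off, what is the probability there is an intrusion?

Let D = the rare event, + = positive/flagged.
P(D) = 1/40
P(+|D) = 80/100 = 4/5
P(+|D') = 1/100
P(+) = P(+|D)P(D) + P(+|D')P(D')
     = \frac{4}{5} × \frac{1}{40} + \frac{1}{100} × \frac{39}{40}
     = \frac{119}{4000}
P(D|+) = P(+|D)P(D)/P(+) = \frac{80}{119}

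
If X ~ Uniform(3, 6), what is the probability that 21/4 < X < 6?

P(21/4 < X < 6) = ∫_{21/4}^{6} f(x) dx
where f(x) = \frac{1}{3}
= \frac{1}{4}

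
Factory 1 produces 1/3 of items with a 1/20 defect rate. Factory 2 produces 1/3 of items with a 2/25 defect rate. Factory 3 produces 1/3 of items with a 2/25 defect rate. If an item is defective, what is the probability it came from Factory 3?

Using Bayes' theorem:
P(F1) = 1/3, P(D|F1) = 1/20
P(F2) = 1/3, P(D|F2) = 2/25
P(F3) = 1/3, P(D|F3) = 2/25
P(D) = P(D|F1)P(F1) + P(D|F2)P(F2) + P(D|F3)P(F3)
     = \frac{7}{100}
P(F3|D) = P(D|F3)P(F3) / P(D)
= \frac{8}{21}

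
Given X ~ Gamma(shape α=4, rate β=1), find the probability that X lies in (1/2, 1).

P(1/2 < X < 1) = ∫_{1/2}^{1} f(x) dx
where f(x) = \frac{x^{3} e^{- x}}{6}
= - \frac{8}{3 e} + \frac{79}{48 e^{\frac{1}{2}}}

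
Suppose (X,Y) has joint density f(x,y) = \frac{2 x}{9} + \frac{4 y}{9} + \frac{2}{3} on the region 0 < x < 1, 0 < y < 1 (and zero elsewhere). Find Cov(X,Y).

E[XY] = ∫∫ xy × f(x,y) dx dy = \frac{5}{18}
E[X] = \frac{14}{27}
E[Y] = \frac{29}{54}
Cov(X,Y) = E[XY] - E[X]E[Y] = - \frac{1}{1458}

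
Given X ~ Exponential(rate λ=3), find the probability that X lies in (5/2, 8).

P(5/2 < X < 8) = ∫_{5/2}^{8} f(x) dx
where f(x) = 3 e^{- 3 x}
= - \frac{1}{e^{24}} + e^{- \frac{15}{2}}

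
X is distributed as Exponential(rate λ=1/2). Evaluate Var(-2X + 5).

For X ~ Exponential(rate λ=1/2):
Var(X) = 4
Var(-2X + 5) = (-2)² × Var(X) = 4 × 4 = 16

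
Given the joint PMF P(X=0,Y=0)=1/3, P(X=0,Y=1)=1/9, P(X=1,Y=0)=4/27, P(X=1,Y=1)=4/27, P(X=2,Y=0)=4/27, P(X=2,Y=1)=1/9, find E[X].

First find marginal of X:
P(X=0) = 4/9
P(X=1) = 8/27
P(X=2) = 7/27
E[X] = 0 × 4/9 + 1 × 8/27 + 2 × 7/27 = 22/27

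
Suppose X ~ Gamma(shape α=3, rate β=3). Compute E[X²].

Using the identity E[X²] = Var(X) + (E[X])²:
E[X] = 1
Var(X) = \frac{1}{3}
E[X²] = \frac{1}{3} + (1)²
= \frac{4}{3}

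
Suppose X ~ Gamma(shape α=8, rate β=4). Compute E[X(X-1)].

E[X(X-1)] = E[X² - X] = E[X²] - E[X]
E[X] = 2
E[X²] = Var(X) + (E[X])² = \frac{1}{2} + (2)² = \frac{9}{2}
E[X(X-1)] = \frac{9}{2} - 2 = \frac{5}{2}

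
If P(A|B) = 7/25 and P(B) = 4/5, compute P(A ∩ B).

By definition, P(A|B) = P(A ∩ B) / P(B)
So P(A ∩ B) = P(A|B) × P(B)
= 7/25 × 4/5
= 28/125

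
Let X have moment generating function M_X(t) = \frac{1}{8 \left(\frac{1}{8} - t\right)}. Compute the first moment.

To find E[X], compute M^(1)(0):
M^(1)(t) = \frac{1}{8 \left(\frac{1}{8} - t\right)^{2}}
M^(1)(0) = 8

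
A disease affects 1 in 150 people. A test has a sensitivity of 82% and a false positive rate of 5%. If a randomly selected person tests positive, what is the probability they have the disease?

Let D = the rare event, + = positive/flagged.
P(D) = 1/150
P(+|D) = 82/100 = 41/50
P(+|D') = 5/100 = 1/20
P(+) = P(+|D)P(D) + P(+|D')P(D')
     = \frac{41}{50} × \frac{1}{150} + \frac{1}{20} × \frac{149}{150}
     = \frac{827}{15000}
P(D|+) = P(+|D)P(D)/P(+) = \frac{82}{827}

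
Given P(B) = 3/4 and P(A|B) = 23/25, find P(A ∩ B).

By definition, P(A|B) = P(A ∩ B) / P(B)
So P(A ∩ B) = P(A|B) × P(B)
= 23/25 × 3/4
= 69/100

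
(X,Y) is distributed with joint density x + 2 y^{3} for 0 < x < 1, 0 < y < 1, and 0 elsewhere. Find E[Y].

E[Y] = ∫_0^1 ∫_0^1 y × f(x,y) dx dy
= \frac{13}{20}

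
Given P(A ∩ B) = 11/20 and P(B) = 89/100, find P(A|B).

P(A|B) = P(A ∩ B) / P(B)
= (11/20) / (89/100)
= 55/89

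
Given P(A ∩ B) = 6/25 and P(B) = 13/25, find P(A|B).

P(A|B) = P(A ∩ B) / P(B)
= (6/25) / (13/25)
= 6/13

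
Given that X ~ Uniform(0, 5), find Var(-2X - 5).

For X ~ Uniform(0, 5):
Var(X) = \frac{25}{12}
Var(-2X - 5) = (-2)² × Var(X) = 4 × \frac{25}{12} = \frac{25}{3}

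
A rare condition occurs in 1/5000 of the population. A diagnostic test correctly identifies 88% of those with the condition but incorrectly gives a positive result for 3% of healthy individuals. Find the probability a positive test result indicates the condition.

Let D = the rare event, + = positive/flagged.
P(D) = 1/5000
P(+|D) = 88/100 = 22/25
P(+|D') = 3/100
P(+) = P(+|D)P(D) + P(+|D')P(D')
     = \frac{22}{25} × \frac{1}{5000} + \frac{3}{100} × \frac{4999}{5000}
     = \frac{3017}{100000}
P(D|+) = P(+|D)P(D)/P(+) = \frac{88}{15085}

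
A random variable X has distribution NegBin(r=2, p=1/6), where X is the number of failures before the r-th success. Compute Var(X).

For X ~ NegBin(r=2, p=1/6), where X is the number of failures before the r-th success:
Var(X) = 60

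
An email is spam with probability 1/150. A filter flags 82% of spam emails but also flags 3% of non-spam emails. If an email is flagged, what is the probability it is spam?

Let D = the rare event, + = positive/flagged.
P(D) = 1/150
P(+|D) = 82/100 = 41/50
P(+|D') = 3/100
P(+) = P(+|D)P(D) + P(+|D')P(D')
     = \frac{41}{50} × \frac{1}{150} + \frac{3}{100} × \frac{149}{150}
     = \frac{529}{15000}
P(D|+) = P(+|D)P(D)/P(+) = \frac{82}{529}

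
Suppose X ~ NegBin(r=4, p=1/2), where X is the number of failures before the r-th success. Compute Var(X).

For X ~ NegBin(r=4, p=1/2), where X is the number of failures before the r-th success:
Var(X) = 8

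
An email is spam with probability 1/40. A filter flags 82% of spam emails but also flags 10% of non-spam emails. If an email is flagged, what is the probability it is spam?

Let D = the rare event, + = positive/flagged.
P(D) = 1/40
P(+|D) = 82/100 = 41/50
P(+|D') = 10/100 = 1/10
P(+) = P(+|D)P(D) + P(+|D')P(D')
     = \frac{41}{50} × \frac{1}{40} + \frac{1}{10} × \frac{39}{40}
     = \frac{59}{500}
P(D|+) = P(+|D)P(D)/P(+) = \frac{41}{236}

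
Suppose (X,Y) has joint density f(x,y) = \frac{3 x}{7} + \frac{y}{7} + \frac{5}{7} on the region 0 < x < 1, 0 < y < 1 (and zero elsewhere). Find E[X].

E[X] = ∫_0^1 ∫_0^1 x × f(x,y) dy dx
= ∫_0^1 ∫_0^1 x × (\frac{3 x}{7} + \frac{y}{7} + \frac{5}{7}) dy dx
= \frac{15}{28}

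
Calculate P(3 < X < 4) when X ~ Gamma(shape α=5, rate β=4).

P(3 < X < 4) = ∫_{3}^{4} f(x) dx
where f(x) = \frac{128 x^{4} e^{- 4 x}}{3}
= \frac{-10675 + 3711 e^{4}}{3 e^{16}}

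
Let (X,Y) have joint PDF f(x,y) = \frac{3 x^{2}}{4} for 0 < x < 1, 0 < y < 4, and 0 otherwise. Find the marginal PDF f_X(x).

f_X(x) = ∫_0^4 f(x,y) dy
= ∫_0^4 \frac{3 x^{2}}{4} dy
= 3 x^{2} for 0 < x < 1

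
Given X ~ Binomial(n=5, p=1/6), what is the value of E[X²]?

Using the identity E[X²] = Var(X) + (E[X])²:
E[X] = \frac{5}{6}
Var(X) = \frac{25}{36}
E[X²] = \frac{25}{36} + (\frac{5}{6})²
= \frac{25}{18}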